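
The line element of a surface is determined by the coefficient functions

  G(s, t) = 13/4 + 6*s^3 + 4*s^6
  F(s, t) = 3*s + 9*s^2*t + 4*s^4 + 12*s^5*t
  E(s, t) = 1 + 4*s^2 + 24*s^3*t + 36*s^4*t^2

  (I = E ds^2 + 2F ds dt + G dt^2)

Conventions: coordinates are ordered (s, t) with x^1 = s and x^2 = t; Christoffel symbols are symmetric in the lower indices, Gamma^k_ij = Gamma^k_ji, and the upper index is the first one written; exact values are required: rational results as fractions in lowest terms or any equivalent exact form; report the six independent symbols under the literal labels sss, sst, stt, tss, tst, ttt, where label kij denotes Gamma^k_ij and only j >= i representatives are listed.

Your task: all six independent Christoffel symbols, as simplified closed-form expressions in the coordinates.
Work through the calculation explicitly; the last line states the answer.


E = 1 + 4*s^2 + 24*s^3*t + 36*s^4*t^2; F = 3*s + 9*s^2*t + 4*s^4 + 12*s^5*t; G = 13/4 + 6*s^3 + 4*s^6
Gamma^k_ij = (1/2) g^{kl} (d_i g_jl + d_j g_il - d_l g_ij), with g^inv = (1/(EG-F^2)) [[G, -F], [-F, E]]
first partials: E_s = 8*s + 72*s^2*t + 144*s^3*t^2, E_t = 24*s^3 + 72*s^4*t, F_s = 3 + 18*s*t + 16*s^3 + 60*s^4*t, F_t = 9*s^2 + 12*s^5, G_s = 18*s^2 + 24*s^5, G_t = 0
D = EG - F^2 = 13/4 + 4*s^2 + 6*s^3 + 24*s^3*t + 36*s^4*t^2 + 4*s^6
expanded: Gamma^s_ss = (G E_s - 2F F_s + F E_t)/(2D), Gamma^s_st = (G E_t - F G_s)/(2D), Gamma^s_tt = (2G F_t - G G_s - F G_t)/(2D), Gamma^t_ss = (2E F_s - E E_t - F E_s)/(2D), Gamma^t_st = (E G_s - F E_t)/(2D), Gamma^t_tt = (E G_t - 2F F_t + F G_s)/(2D); substitute and cancel common factors

Answer: Gamma_sss = (288*s^3*t^2 + 144*s^2*t + 16*s)/(16*s^6 + 144*s^4*t^2 + 96*s^3*t + 24*s^3 + 16*s^2 + 13), Gamma_sst = (144*s^4*t + 48*s^3)/(16*s^6 + 144*s^4*t^2 + 96*s^3*t + 24*s^3 + 16*s^2 + 13), Gamma_stt = 0, Gamma_tss = (96*s^4*t + 16*s^3 + 72*s*t + 12)/(16*s^6 + 144*s^4*t^2 + 96*s^3*t + 24*s^3 + 16*s^2 + 13), Gamma_tst = (48*s^5 + 36*s^2)/(16*s^6 + 144*s^4*t^2 + 96*s^3*t + 24*s^3 + 16*s^2 + 13), Gamma_ttt = 0


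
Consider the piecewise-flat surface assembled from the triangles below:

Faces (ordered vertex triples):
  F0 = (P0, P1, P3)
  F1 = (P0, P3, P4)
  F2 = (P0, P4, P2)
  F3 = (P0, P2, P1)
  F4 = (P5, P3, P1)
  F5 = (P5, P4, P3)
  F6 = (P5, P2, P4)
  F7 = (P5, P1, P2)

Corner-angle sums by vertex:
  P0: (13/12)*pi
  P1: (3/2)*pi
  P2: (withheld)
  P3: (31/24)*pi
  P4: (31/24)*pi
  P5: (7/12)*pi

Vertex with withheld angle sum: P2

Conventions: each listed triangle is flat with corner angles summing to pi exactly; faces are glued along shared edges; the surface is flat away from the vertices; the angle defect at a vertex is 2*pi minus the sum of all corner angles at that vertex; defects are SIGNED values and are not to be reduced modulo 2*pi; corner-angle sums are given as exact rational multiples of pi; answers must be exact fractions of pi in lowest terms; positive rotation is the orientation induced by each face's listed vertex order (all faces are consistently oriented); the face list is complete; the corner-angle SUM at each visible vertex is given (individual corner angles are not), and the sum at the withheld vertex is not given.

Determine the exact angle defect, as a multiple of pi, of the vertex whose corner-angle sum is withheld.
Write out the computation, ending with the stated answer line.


V = 6, E = 12, F = 8; chi = V - E + F = 2
Gauss-Bonnet: total defect = 2*pi*chi = 4*pi; visible defects sum to (17/4)*pi

Answer: defect(P2) = -pi/4


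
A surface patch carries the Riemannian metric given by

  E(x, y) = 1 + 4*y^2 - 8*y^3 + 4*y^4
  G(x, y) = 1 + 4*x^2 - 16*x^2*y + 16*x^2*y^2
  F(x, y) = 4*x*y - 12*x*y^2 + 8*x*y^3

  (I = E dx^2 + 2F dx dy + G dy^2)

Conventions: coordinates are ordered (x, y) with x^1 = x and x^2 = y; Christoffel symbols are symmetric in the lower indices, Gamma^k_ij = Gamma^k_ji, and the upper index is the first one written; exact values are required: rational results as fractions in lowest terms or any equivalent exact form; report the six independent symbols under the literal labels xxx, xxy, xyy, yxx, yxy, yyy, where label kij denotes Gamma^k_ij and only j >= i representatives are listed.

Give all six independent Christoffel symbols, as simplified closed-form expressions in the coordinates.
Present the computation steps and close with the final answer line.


E = 1 + 4*y^2 - 8*y^3 + 4*y^4; F = 4*x*y - 12*x*y^2 + 8*x*y^3; G = 1 + 4*x^2 - 16*x^2*y + 16*x^2*y^2
Gamma^k_ij = (1/2) g^{kl} (d_i g_jl + d_j g_il - d_l g_ij), with g^inv = (1/(EG-F^2)) [[G, -F], [-F, E]]
first partials: E_x = 0, E_y = 8*y - 24*y^2 + 16*y^3, F_x = 4*y - 12*y^2 + 8*y^3, F_y = 4*x - 24*x*y + 24*x*y^2, G_x = 8*x - 32*x*y + 32*x*y^2, G_y = -16*x^2 + 32*x^2*y
D = EG - F^2 = 1 + 4*y^2 + 4*x^2 - 8*y^3 - 16*x^2*y + 4*y^4 + 16*x^2*y^2
expanded: Gamma^x_xx = (G E_x - 2F F_x + F E_y)/(2D), Gamma^x_xy = (G E_y - F G_x)/(2D), Gamma^x_yy = (2G F_y - G G_x - F G_y)/(2D), Gamma^y_xx = (2E F_x - E E_y - F E_x)/(2D), Gamma^y_xy = (E G_x - F E_y)/(2D), Gamma^y_yy = (E G_y - 2F F_y + F G_x)/(2D); substitute and cancel common factors

Answer: Gamma_xxx = 0, Gamma_xxy = (8*y^3 - 12*y^2 + 4*y)/(16*x^2*y^2 - 16*x^2*y + 4*x^2 + 4*y^4 - 8*y^3 + 4*y^2 + 1), Gamma_xyy = (8*x*y^2 - 8*x*y)/(16*x^2*y^2 - 16*x^2*y + 4*x^2 + 4*y^4 - 8*y^3 + 4*y^2 + 1), Gamma_yxx = 0, Gamma_yxy = (16*x*y^2 - 16*x*y + 4*x)/(16*x^2*y^2 - 16*x^2*y + 4*x^2 + 4*y^4 - 8*y^3 + 4*y^2 + 1), Gamma_yyy = (16*x^2*y - 8*x^2)/(16*x^2*y^2 - 16*x^2*y + 4*x^2 + 4*y^4 - 8*y^3 + 4*y^2 + 1)


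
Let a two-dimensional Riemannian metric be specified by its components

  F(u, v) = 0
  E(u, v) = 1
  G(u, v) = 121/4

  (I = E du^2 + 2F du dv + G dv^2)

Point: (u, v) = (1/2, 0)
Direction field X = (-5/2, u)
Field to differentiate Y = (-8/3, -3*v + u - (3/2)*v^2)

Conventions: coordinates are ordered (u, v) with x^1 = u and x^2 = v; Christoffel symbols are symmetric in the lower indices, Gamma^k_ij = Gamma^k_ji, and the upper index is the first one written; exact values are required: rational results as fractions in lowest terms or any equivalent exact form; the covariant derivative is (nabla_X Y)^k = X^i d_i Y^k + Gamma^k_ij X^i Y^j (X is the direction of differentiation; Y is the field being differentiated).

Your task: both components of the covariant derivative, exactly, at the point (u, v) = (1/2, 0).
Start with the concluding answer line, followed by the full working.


Answer: (nabla_X Y)^u = 0, (nabla_X Y)^v = -4

E = 1, F = 0, G = 121/4 at the point
E_u = 0, E_v = 0, F_u = 0, F_v = 0, G_u = 0, G_v = 0
EG - F^2 = 121/4;  g^inv = (4/121) * [[121/4, 0], [0, 1]]
first-kind symbols [ij,l] = (1/2)(d_i g_jl + d_j g_il - d_l g_ij): [uu,u] = E_u/2 = 0, [uu,v] = F_u - E_v/2 = 0, [uv,u] = E_v/2 = 0, [uv,v] = G_u/2 = 0, [vv,u] = F_v - G_u/2 = 0, [vv,v] = G_v/2 = 0
Gamma^u_ij = (G*[ij,u] - F*[ij,v])/(EG - F^2), Gamma^v_ij = (E*[ij,v] - F*[ij,u])/(EG - F^2)
Gamma_uuu = 0, Gamma_uuv = 0, Gamma_uvv = 0, Gamma_vuu = 0, Gamma_vuv = 0, Gamma_vvv = 0
X = (-5/2, 1/2), Y = (-8/3, 1/2) at the point


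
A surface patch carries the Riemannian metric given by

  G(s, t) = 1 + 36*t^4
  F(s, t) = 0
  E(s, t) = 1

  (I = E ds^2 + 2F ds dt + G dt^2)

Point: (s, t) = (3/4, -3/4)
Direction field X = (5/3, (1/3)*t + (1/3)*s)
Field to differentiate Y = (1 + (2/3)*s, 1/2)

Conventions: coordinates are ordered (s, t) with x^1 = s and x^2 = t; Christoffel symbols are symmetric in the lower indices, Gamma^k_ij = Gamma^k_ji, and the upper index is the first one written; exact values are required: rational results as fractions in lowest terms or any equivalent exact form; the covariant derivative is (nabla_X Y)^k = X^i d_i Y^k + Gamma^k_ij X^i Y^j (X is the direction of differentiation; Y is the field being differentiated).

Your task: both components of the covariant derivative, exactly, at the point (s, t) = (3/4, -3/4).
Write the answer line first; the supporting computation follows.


Answer: (nabla_X Y)^s = 10/9, (nabla_X Y)^t = 0

E = 1, F = 0, G = 793/64 at the point
E_s = 0, E_t = 0, F_s = 0, F_t = 0, G_s = 0, G_t = -243/4
EG - F^2 = 793/64;  g^inv = (64/793) * [[793/64, 0], [0, 1]]
first-kind symbols [ij,l] = (1/2)(d_i g_jl + d_j g_il - d_l g_ij): [ss,s] = E_s/2 = 0, [ss,t] = F_s - E_t/2 = 0, [st,s] = E_t/2 = 0, [st,t] = G_s/2 = 0, [tt,s] = F_t - G_s/2 = 0, [tt,t] = G_t/2 = -243/8
Gamma^s_ij = (G*[ij,s] - F*[ij,t])/(EG - F^2), Gamma^t_ij = (E*[ij,t] - F*[ij,s])/(EG - F^2)
Gamma_sss = 0, Gamma_sst = 0, Gamma_stt = 0, Gamma_tss = 0, Gamma_tst = 0, Gamma_ttt = -1944/793
X = (5/3, 0), Y = (3/2, 1/2) at the point


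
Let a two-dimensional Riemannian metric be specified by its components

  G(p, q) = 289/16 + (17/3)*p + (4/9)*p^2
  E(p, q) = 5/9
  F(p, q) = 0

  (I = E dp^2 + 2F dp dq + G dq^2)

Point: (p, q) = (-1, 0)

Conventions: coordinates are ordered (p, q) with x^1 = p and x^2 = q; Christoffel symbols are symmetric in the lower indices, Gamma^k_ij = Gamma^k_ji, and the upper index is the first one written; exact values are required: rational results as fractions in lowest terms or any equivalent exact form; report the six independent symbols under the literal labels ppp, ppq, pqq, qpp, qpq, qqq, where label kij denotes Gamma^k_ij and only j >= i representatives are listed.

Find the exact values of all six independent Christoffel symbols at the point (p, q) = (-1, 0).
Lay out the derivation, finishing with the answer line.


E = 5/9, F = 0, G = 1849/144 at the point
E_p = 0, E_q = 0, F_p = 0, F_q = 0, G_p = 43/9, G_q = 0
EG - F^2 = 9245/1296;  g^inv = (1296/9245) * [[1849/144, 0], [0, 5/9]]
first-kind symbols [ij,l] = (1/2)(d_i g_jl + d_j g_il - d_l g_ij): [pp,p] = E_p/2 = 0, [pp,q] = F_p - E_q/2 = 0, [pq,p] = E_q/2 = 0, [pq,q] = G_p/2 = 43/18, [qq,p] = F_q - G_p/2 = -43/18, [qq,q] = G_q/2 = 0
Gamma^p_ij = (G*[ij,p] - F*[ij,q])/(EG - F^2), Gamma^q_ij = (E*[ij,q] - F*[ij,p])/(EG - F^2)

Answer: Gamma_ppp = 0, Gamma_ppq = 0, Gamma_pqq = -43/10, Gamma_qpp = 0, Gamma_qpq = 8/43, Gamma_qqq = 0


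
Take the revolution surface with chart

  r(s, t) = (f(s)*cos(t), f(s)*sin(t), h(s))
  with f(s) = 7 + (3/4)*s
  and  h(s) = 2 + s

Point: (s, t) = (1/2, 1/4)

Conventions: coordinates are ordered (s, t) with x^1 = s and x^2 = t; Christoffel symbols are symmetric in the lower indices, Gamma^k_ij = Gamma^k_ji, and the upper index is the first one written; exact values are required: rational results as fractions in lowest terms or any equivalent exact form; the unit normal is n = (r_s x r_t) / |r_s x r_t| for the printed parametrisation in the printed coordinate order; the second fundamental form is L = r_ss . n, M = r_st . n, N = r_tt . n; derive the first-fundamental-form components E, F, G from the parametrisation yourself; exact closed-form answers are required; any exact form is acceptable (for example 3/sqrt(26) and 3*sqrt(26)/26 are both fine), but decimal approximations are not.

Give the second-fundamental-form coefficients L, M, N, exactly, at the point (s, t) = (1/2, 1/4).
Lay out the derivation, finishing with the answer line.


f = 59/8, f' = 3/4, f'' = 0, h' = 1, h'' = 0
E = 25/16, F = 0, G = 3481/64; answer radicand W^2 = 25/16
unnormalised second-form numerators: l = 0, m = 0, n = 59/8; L = l/sqrt(25/16), and similarly M = m/sqrt(W^2), N = n/sqrt(W^2)

Answer: L = 0, M = 0, N = 59/10


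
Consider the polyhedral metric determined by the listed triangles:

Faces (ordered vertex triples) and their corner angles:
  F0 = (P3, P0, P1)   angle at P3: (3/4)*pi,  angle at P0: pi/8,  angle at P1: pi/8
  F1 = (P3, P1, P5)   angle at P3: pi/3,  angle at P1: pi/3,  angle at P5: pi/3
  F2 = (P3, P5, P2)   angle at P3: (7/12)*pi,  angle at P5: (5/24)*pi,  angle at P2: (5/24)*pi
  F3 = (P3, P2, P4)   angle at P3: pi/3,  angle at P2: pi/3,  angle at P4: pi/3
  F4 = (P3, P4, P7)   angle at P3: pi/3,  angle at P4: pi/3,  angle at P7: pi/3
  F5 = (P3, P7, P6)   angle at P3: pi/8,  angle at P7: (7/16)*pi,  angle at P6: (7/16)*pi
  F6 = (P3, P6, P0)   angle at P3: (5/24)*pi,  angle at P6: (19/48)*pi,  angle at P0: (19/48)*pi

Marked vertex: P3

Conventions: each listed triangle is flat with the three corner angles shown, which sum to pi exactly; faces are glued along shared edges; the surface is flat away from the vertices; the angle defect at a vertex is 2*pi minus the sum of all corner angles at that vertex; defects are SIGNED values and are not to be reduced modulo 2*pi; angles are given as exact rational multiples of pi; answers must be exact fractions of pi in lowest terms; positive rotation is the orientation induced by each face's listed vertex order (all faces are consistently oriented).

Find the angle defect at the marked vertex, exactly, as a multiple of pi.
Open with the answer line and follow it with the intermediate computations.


Answer: defect(P3) = (-2/3)*pi

Sum of corner angles at P3: (8/3)*pi
defect = 2*pi - (8/3)*pi


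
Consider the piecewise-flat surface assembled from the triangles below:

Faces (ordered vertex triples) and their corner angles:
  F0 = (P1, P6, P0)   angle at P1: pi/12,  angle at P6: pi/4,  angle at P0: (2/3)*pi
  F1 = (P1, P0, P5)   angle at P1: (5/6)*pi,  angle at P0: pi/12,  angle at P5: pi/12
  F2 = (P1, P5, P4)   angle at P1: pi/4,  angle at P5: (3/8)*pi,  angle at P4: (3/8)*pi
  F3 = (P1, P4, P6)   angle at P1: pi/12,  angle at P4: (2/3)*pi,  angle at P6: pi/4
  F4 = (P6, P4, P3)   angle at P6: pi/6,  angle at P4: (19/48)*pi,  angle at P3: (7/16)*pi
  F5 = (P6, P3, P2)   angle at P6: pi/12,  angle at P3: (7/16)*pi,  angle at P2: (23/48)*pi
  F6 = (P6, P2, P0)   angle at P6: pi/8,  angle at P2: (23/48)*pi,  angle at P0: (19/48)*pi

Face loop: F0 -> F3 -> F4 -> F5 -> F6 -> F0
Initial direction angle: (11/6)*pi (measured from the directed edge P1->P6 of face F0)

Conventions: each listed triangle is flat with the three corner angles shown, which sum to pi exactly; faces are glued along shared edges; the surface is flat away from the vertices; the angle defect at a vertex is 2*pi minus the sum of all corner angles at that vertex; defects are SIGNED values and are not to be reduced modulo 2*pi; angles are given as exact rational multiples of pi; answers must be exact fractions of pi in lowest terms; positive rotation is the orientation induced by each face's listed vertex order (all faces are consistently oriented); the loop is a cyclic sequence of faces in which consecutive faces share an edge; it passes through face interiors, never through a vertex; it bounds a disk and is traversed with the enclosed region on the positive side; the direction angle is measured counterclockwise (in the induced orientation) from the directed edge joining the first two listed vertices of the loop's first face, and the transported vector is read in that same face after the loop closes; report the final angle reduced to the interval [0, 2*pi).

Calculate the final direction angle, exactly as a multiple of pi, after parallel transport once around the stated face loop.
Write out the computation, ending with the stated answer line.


enclosed vertex P6: corner angles sum to (7/8)*pi, defect = 2*pi - (7/8)*pi = (9/8)*pi
final direction = starting direction + enclosed defect total, reduced mod 2*pi (induced orientation)
final angle = (11/6)*pi + (9/8)*pi = (23/24)*pi (mod 2*pi)

Answer: final direction angle = (23/24)*pi


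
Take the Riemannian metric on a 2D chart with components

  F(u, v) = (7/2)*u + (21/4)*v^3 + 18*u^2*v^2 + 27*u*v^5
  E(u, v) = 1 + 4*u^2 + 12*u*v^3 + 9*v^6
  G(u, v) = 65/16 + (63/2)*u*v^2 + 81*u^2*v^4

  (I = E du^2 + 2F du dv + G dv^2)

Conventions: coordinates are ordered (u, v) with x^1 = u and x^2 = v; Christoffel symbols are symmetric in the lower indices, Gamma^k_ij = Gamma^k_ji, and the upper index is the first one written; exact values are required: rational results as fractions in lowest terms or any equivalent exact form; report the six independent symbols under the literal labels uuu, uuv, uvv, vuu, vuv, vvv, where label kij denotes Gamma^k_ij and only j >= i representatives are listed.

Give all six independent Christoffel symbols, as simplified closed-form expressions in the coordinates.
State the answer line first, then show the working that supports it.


Answer: Gamma_uuu = (64*u + 96*v^3)/(1296*u^2*v^4 + 64*u^2 + 192*u*v^3 + 504*u*v^2 + 144*v^6 + 65), Gamma_uuv = (288*u*v^2 + 432*v^5)/(1296*u^2*v^4 + 64*u^2 + 192*u*v^3 + 504*u*v^2 + 144*v^6 + 65), Gamma_uvv = (576*u^2*v + 864*u*v^4)/(1296*u^2*v^4 + 64*u^2 + 192*u*v^3 + 504*u*v^2 + 144*v^6 + 65), Gamma_vuu = (288*u*v^2 + 56)/(1296*u^2*v^4 + 64*u^2 + 192*u*v^3 + 504*u*v^2 + 144*v^6 + 65), Gamma_vuv = (1296*u*v^4 + 252*v^2)/(1296*u^2*v^4 + 64*u^2 + 192*u*v^3 + 504*u*v^2 + 144*v^6 + 65), Gamma_vvv = (2592*u^2*v^3 + 504*u*v)/(1296*u^2*v^4 + 64*u^2 + 192*u*v^3 + 504*u*v^2 + 144*v^6 + 65)

E = 1 + 4*u^2 + 12*u*v^3 + 9*v^6; F = (7/2)*u + (21/4)*v^3 + 18*u^2*v^2 + 27*u*v^5; G = 65/16 + (63/2)*u*v^2 + 81*u^2*v^4
Gamma^k_ij = (1/2) g^{kl} (d_i g_jl + d_j g_il - d_l g_ij), with g^inv = (1/(EG-F^2)) [[G, -F], [-F, E]]
first partials: E_u = 8*u + 12*v^3, E_v = 36*u*v^2 + 54*v^5, F_u = 7/2 + 36*u*v^2 + 27*v^5, F_v = (63/4)*v^2 + 36*u^2*v + 135*u*v^4, G_u = (63/2)*v^2 + 162*u*v^4, G_v = 63*u*v + 324*u^2*v^3
D = EG - F^2 = 65/16 + 4*u^2 + (63/2)*u*v^2 + 12*u*v^3 + 9*v^6 + 81*u^2*v^4
expanded: Gamma^u_uu = (G E_u - 2F F_u + F E_v)/(2D), Gamma^u_uv = (G E_v - F G_u)/(2D), Gamma^u_vv = (2G F_v - G G_u - F G_v)/(2D), Gamma^v_uu = (2E F_u - E E_v - F E_u)/(2D), Gamma^v_uv = (E G_u - F E_v)/(2D), Gamma^v_vv = (E G_v - 2F F_v + F G_u)/(2D); substitute and cancel common factors


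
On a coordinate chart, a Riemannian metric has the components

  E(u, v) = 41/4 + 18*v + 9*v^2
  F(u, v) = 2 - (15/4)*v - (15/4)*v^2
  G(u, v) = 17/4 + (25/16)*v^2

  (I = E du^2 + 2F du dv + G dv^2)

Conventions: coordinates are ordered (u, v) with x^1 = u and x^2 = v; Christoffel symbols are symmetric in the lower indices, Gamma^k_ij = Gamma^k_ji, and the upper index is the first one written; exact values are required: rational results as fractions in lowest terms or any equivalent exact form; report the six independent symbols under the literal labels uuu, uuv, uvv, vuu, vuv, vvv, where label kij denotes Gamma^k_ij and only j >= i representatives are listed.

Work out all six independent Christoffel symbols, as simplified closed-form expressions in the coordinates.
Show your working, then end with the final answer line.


E = 41/4 + 18*v + 9*v^2; F = 2 - (15/4)*v - (15/4)*v^2; G = 17/4 + (25/16)*v^2
Gamma^k_ij = (1/2) g^{kl} (d_i g_jl + d_j g_il - d_l g_ij), with g^inv = (1/(EG-F^2)) [[G, -F], [-F, E]]
first partials: E_u = 0, E_v = 18 + 18*v, F_u = 0, F_v = -15/4 - (15/2)*v, G_u = 0, G_v = (25/8)*v
D = EG - F^2 = 633/16 + (183/2)*v + (3533/64)*v^2
expanded: Gamma^u_uu = (G E_u - 2F F_u + F E_v)/(2D), Gamma^u_uv = (G E_v - F G_u)/(2D), Gamma^u_vv = (2G F_v - G G_u - F G_v)/(2D), Gamma^v_uu = (2E F_u - E E_v - F E_u)/(2D), Gamma^v_uv = (E G_u - F E_v)/(2D), Gamma^v_vv = (E G_v - 2F F_v + F G_u)/(2D); substitute and cancel common factors

Answer: Gamma_uuu = (-2160*v^3 - 4320*v^2 - 1008*v + 1152)/(3533*v^2 + 5856*v + 2532), Gamma_uuv = (900*v^3 + 900*v^2 + 2448*v + 2448)/(3533*v^2 + 5856*v + 2532), Gamma_uvv = (-375*v^3 - 2240*v - 1020)/(3533*v^2 + 5856*v + 2532), Gamma_vuu = (-5184*v^3 - 15552*v^2 - 16272*v - 5904)/(3533*v^2 + 5856*v + 2532), Gamma_vuv = (2160*v^3 + 4320*v^2 + 1008*v - 1152)/(3533*v^2 + 5856*v + 2532), Gamma_vvv = (-900*v^3 - 900*v^2 + 1085*v + 480)/(3533*v^2 + 5856*v + 2532)


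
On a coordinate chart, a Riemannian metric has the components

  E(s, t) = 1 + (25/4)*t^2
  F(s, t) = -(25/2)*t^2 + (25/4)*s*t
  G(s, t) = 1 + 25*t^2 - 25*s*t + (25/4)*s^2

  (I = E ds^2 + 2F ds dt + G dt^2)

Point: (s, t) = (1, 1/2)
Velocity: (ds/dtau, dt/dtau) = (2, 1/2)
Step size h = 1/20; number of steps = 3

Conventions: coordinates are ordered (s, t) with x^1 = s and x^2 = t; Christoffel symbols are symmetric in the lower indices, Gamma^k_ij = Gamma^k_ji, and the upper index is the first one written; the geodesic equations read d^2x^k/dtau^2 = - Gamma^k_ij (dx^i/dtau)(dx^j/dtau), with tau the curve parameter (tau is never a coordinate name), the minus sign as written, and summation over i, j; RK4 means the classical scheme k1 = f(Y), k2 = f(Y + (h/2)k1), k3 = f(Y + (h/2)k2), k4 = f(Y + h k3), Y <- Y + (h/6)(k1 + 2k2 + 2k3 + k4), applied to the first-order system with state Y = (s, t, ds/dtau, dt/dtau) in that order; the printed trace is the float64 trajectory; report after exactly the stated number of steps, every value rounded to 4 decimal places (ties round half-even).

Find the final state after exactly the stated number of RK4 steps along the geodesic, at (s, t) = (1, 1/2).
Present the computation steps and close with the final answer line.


f(Y) = (ds/dtau, dt/dtau, -Gamma^s_ij Y'^i Y'^j, -Gamma^t_ij Y'^i Y'^j) with the Gammas evaluated at the stage position; h = 0.050000; intermediate values shown to 6 dp
step 0: s = 1.0000, t = 0.5000, ds/dtau = 2.0000, dt/dtau = 0.5000
step 1:
  k1: at (s, t) = (1.000000, 0.500000), (ds/dtau, dt/dtau) = (2.000000, 0.500000); Gamma_sss = 0.000000, Gamma_sst = 1.219512, Gamma_stt = -2.439024, Gamma_tss = 0.000000, Gamma_tst = 0.000000, Gamma_ttt = 0.000000; k1 = (2.000000, 0.500000, -1.829268, 0.000000)
  k2: at (s, t) = (1.050000, 0.512500), (ds/dtau, dt/dtau) = (1.954268, 0.500000); Gamma_sss = 0.000000, Gamma_sst = 1.210779, Gamma_stt = -2.421558, Gamma_tss = 0.000000, Gamma_tst = 0.059062, Gamma_ttt = -0.118125; k2 = (1.954268, 0.500000, -1.760797, -0.085893)
  k3: at (s, t) = (1.048857, 0.512500), (ds/dtau, dt/dtau) = (1.955980, 0.497853); Gamma_sss = 0.000000, Gamma_sst = 1.210939, Gamma_stt = -2.421877, Gamma_tss = 0.000000, Gamma_tst = 0.056369, Gamma_ttt = -0.112738; k3 = (1.955980, 0.497853, -1.758120, -0.081840)
  k4: at (s, t) = (1.097799, 0.524893), (ds/dtau, dt/dtau) = (1.912094, 0.495908); Gamma_sss = 0.000000, Gamma_sst = 1.198884, Gamma_stt = -2.397769, Gamma_tss = 0.000000, Gamma_tst = 0.109666, Gamma_ttt = -0.219332; k4 = (1.912094, 0.495908, -1.683948, -0.154037)
  Y <- Y + (h/6)(k1 + 2k2 + 2k3 + k4): s = 1.0978, t = 0.5249, ds/dtau = 1.9121, dt/dtau = 0.4959
step 2:
  k1: at (s, t) = (1.097772, 0.524930), (ds/dtau, dt/dtau) = (1.912075, 0.495921); Gamma_sss = 0.000000, Gamma_sst = 1.198889, Gamma_stt = -2.397778, Gamma_tss = 0.000000, Gamma_tst = 0.109425, Gamma_ttt = -0.218850; k1 = (1.912075, 0.495921, -1.683960, -0.153698)
  k2: at (s, t) = (1.145573, 0.537328), (ds/dtau, dt/dtau) = (1.869976, 0.492078); Gamma_sss = 0.000000, Gamma_sst = 1.184192, Gamma_stt = -2.368384, Gamma_tss = 0.000000, Gamma_tst = 0.156291, Gamma_ttt = -0.312582; k2 = (1.869976, 0.492078, -1.605844, -0.211941)
  k3: at (s, t) = (1.144521, 0.537232), (ds/dtau, dt/dtau) = (1.871928, 0.490622); Gamma_sss = 0.000000, Gamma_sst = 1.184567, Gamma_stt = -2.369133, Gamma_tss = 0.000000, Gamma_tst = 0.154471, Gamma_ttt = -0.308943; k3 = (1.871928, 0.490622, -1.605561, -0.209370)
  k4: at (s, t) = (1.191368, 0.549461), (ds/dtau, dt/dtau) = (1.831797, 0.485452); Gamma_sss = 0.000000, Gamma_sst = 1.167939, Gamma_stt = -2.335877, Gamma_tss = 0.000000, Gamma_tst = 0.196503, Gamma_ttt = -0.393006; k4 = (1.831797, 0.485452, -1.526697, -0.256863)
  Y <- Y + (h/6)(k1 + 2k2 + 2k3 + k4): s = 1.1913, t = 0.5495, ds/dtau = 1.8318, dt/dtau = 0.4855
step 3:
  k1: at (s, t) = (1.191336, 0.549487), (ds/dtau, dt/dtau) = (1.831796, 0.485478); Gamma_sss = 0.000000, Gamma_sst = 1.167962, Gamma_stt = -2.335923, Gamma_tss = 0.000000, Gamma_tst = 0.196321, Gamma_ttt = -0.392642; k1 = (1.831796, 0.485478, -1.526776, -0.256634)
  k2: at (s, t) = (1.237130, 0.561624), (ds/dtau, dt/dtau) = (1.793626, 0.479062); Gamma_sss = 0.000000, Gamma_sst = 1.149948, Gamma_stt = -2.299896, Gamma_tss = 0.000000, Gamma_tst = 0.233181, Gamma_ttt = -0.466362; k2 = (1.793626, 0.479062, -1.448377, -0.293695)
  k3: at (s, t) = (1.236176, 0.561463), (ds/dtau, dt/dtau) = (1.795586, 0.478135); Gamma_sss = 0.000000, Gamma_sst = 1.150383, Gamma_stt = -2.300765, Gamma_tss = 0.000000, Gamma_tst = 0.232038, Gamma_ttt = -0.464076; k3 = (1.795586, 0.478135, -1.449298, -0.292331)
  k4: at (s, t) = (1.281115, 0.573393), (ds/dtau, dt/dtau) = (1.759331, 0.470861); Gamma_sss = 0.000000, Gamma_sst = 1.131346, Gamma_stt = -2.262692, Gamma_tss = 0.000000, Gamma_tst = 0.265039, Gamma_ttt = -0.530078; k4 = (1.759331, 0.470861, -1.372753, -0.321593)
  Y <- Y + (h/6)(k1 + 2k2 + 2k3 + k4): s = 1.2811, t = 0.5734, ds/dtau = 1.7593, dt/dtau = 0.4709

Answer: s = 1.2811, t = 0.5734, ds/dtau = 1.7593, dt/dtau = 0.4709


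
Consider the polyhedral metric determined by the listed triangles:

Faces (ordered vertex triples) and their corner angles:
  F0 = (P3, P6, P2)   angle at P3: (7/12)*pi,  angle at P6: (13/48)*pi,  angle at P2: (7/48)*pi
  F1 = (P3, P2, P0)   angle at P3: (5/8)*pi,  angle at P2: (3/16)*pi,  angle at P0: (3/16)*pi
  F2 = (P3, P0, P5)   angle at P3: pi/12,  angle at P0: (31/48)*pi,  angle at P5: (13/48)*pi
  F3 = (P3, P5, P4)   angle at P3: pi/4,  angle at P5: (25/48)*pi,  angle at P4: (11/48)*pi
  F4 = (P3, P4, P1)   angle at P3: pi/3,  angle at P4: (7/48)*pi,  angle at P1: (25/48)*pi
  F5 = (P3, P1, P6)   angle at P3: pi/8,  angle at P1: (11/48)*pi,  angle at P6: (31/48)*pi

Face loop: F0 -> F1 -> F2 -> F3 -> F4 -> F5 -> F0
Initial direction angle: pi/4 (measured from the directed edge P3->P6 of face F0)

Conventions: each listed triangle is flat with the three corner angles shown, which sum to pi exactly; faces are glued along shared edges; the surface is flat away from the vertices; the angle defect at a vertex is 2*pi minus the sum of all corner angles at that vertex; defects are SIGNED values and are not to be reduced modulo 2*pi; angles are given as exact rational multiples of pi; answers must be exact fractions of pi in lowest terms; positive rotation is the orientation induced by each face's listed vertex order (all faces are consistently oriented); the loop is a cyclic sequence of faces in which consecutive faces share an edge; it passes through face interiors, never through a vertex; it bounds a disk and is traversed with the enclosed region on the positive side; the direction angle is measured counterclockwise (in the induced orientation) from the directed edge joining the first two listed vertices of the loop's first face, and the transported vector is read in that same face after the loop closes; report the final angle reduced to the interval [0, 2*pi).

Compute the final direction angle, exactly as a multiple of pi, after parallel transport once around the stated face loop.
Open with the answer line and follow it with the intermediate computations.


Answer: final direction angle = pi/4

enclosed vertex P3: corner angles sum to 2*pi, defect = 2*pi - 2*pi = 0
the final direction is the initial angle plus the enclosed defects, taken mod 2*pi in the induced orientation
final angle = pi/4 + 0 = pi/4 (mod 2*pi)


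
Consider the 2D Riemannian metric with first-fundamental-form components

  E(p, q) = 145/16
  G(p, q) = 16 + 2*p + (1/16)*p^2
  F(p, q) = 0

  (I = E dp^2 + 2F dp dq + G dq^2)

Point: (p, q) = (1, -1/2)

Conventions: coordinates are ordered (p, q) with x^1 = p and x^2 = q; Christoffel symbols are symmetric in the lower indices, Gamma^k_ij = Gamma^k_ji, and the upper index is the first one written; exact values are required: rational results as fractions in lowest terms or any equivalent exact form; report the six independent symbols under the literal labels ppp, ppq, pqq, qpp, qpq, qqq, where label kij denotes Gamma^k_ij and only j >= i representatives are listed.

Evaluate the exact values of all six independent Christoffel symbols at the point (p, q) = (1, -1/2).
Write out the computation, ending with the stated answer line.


E = 145/16, F = 0, G = 289/16 at the point
E_p = 0, E_q = 0, F_p = 0, F_q = 0, G_p = 17/8, G_q = 0
EG - F^2 = 41905/256;  g^inv = (256/41905) * [[289/16, 0], [0, 145/16]]
first-kind symbols [ij,l] = (1/2)(d_i g_jl + d_j g_il - d_l g_ij): [pp,p] = E_p/2 = 0, [pp,q] = F_p - E_q/2 = 0, [pq,p] = E_q/2 = 0, [pq,q] = G_p/2 = 17/16, [qq,p] = F_q - G_p/2 = -17/16, [qq,q] = G_q/2 = 0
Gamma^p_ij = (G*[ij,p] - F*[ij,q])/(EG - F^2), Gamma^q_ij = (E*[ij,q] - F*[ij,p])/(EG - F^2)

Answer: Gamma_ppp = 0, Gamma_ppq = 0, Gamma_pqq = -17/145, Gamma_qpp = 0, Gamma_qpq = 1/17, Gamma_qqq = 0


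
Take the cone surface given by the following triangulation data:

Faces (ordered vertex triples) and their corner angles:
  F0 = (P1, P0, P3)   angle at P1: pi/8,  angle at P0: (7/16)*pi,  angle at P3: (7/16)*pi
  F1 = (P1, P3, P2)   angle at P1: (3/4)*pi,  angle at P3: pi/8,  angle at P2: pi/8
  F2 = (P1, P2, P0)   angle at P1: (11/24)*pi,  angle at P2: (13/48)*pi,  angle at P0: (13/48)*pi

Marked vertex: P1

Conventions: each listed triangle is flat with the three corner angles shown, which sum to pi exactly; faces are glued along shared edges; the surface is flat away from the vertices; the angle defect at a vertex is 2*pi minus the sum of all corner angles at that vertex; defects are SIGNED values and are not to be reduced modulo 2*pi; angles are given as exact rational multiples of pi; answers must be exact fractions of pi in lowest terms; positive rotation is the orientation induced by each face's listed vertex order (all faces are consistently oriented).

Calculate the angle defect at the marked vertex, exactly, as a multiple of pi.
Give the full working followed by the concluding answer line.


Sum of corner angles at P1: (4/3)*pi
defect = 2*pi - (4/3)*pi

Answer: defect(P1) = (2/3)*pi


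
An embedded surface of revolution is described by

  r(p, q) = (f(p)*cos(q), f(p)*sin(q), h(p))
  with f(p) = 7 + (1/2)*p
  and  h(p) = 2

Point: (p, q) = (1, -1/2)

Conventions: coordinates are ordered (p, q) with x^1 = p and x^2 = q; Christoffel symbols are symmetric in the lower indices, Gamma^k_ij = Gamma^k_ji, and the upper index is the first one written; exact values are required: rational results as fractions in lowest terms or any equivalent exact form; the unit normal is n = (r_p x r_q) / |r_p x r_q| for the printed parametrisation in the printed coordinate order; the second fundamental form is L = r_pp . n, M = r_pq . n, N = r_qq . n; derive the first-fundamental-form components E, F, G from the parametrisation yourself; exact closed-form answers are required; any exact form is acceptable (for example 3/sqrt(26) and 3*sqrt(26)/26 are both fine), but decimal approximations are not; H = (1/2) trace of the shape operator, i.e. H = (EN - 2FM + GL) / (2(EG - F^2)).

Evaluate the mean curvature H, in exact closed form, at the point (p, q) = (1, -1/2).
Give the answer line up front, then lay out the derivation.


Answer: H = 0

f = 15/2, f' = 1/2, f'' = 0, h' = 0, h'' = 0
E = 1/4, F = 0, G = 225/4; answer radicand W^2 = 1/4
unnormalised second-form numerators: l = 0, m = 0, n = 0; L = l/sqrt(1/4), and similarly M = m/sqrt(W^2), N = n/sqrt(W^2)
H = (E*n - 2*F*m + G*l) / (2*(EG - F^2)*sqrt(W^2)); E*n - 2*F*m + G*l = 0, EG - F^2 = 225/16, so H = (0)/sqrt(1/4)


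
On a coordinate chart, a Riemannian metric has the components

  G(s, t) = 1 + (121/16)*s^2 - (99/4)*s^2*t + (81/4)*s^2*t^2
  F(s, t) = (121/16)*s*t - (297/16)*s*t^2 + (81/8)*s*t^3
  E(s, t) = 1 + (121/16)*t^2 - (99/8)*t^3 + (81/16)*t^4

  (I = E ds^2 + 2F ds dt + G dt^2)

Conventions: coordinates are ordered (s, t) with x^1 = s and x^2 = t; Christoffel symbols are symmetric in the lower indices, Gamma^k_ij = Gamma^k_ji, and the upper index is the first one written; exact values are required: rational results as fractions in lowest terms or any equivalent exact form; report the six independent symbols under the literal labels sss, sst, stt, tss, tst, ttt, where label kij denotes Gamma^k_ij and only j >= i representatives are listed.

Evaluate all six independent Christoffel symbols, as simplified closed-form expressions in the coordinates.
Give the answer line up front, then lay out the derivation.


Answer: Gamma_sss = 0, Gamma_sst = (162*t^3 - 297*t^2 + 121*t)/(324*s^2*t^2 - 396*s^2*t + 121*s^2 + 81*t^4 - 198*t^3 + 121*t^2 + 16), Gamma_stt = (162*s*t^2 - 198*s*t)/(324*s^2*t^2 - 396*s^2*t + 121*s^2 + 81*t^4 - 198*t^3 + 121*t^2 + 16), Gamma_tss = 0, Gamma_tst = (324*s*t^2 - 396*s*t + 121*s)/(324*s^2*t^2 - 396*s^2*t + 121*s^2 + 81*t^4 - 198*t^3 + 121*t^2 + 16), Gamma_ttt = (324*s^2*t - 198*s^2)/(324*s^2*t^2 - 396*s^2*t + 121*s^2 + 81*t^4 - 198*t^3 + 121*t^2 + 16)

E = 1 + (121/16)*t^2 - (99/8)*t^3 + (81/16)*t^4; F = (121/16)*s*t - (297/16)*s*t^2 + (81/8)*s*t^3; G = 1 + (121/16)*s^2 - (99/4)*s^2*t + (81/4)*s^2*t^2
Gamma^k_ij = (1/2) g^{kl} (d_i g_jl + d_j g_il - d_l g_ij), with g^inv = (1/(EG-F^2)) [[G, -F], [-F, E]]
first partials: E_s = 0, E_t = (121/8)*t - (297/8)*t^2 + (81/4)*t^3, F_s = (121/16)*t - (297/16)*t^2 + (81/8)*t^3, F_t = (121/16)*s - (297/8)*s*t + (243/8)*s*t^2, G_s = (121/8)*s - (99/2)*s*t + (81/2)*s*t^2, G_t = -(99/4)*s^2 + (81/2)*s^2*t
D = EG - F^2 = 1 + (121/16)*t^2 + (121/16)*s^2 - (99/8)*t^3 - (99/4)*s^2*t + (81/16)*t^4 + (81/4)*s^2*t^2
expanded: Gamma^s_ss = (G E_s - 2F F_s + F E_t)/(2D), Gamma^s_st = (G E_t - F G_s)/(2D), Gamma^s_tt = (2G F_t - G G_s - F G_t)/(2D), Gamma^t_ss = (2E F_s - E E_t - F E_s)/(2D), Gamma^t_st = (E G_s - F E_t)/(2D), Gamma^t_tt = (E G_t - 2F F_t + F G_s)/(2D); substitute and cancel common factors


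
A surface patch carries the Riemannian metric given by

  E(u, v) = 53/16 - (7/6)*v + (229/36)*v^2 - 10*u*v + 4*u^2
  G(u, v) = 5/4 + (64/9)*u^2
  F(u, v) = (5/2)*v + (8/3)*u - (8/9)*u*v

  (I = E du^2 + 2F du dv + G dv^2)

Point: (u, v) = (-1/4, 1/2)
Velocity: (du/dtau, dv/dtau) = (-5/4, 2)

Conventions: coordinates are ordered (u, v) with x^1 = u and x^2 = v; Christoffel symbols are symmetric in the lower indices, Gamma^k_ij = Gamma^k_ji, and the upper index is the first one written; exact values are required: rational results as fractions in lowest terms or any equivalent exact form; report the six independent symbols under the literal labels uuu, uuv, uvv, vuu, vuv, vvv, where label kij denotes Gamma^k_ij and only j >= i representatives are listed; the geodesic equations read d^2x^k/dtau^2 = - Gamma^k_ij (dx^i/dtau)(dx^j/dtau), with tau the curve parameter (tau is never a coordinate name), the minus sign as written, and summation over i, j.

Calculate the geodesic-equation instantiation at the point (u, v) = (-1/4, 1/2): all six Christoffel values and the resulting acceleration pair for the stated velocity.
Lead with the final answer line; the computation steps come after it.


Answer: Gamma_uuu = -1383/2701, Gamma_uuv = 2233/2701, Gamma_uvv = 2196/2701, Gamma_vuu = -4047/5402, Gamma_vuv = -3749/2701, Gamma_vvv = -900/2701; accelerations (d^2u/dtau^2, d^2v/dtau^2) = (72671/43216, -383465/86432)

E = 419/72, F = 25/36, G = 61/36 at the point
E_u = -7, E_v = 277/36, F_u = 20/9, F_v = 49/18, G_u = -32/9, G_v = 0
EG - F^2 = 2701/288;  g^inv = (288/2701) * [[61/36, -25/36], [-25/36, 419/72]]
first-kind symbols [ij,l] = (1/2)(d_i g_jl + d_j g_il - d_l g_ij): [uu,u] = E_u/2 = -7/2, [uu,v] = F_u - E_v/2 = -13/8, [uv,u] = E_v/2 = 277/72, [uv,v] = G_u/2 = -16/9, [vv,u] = F_v - G_u/2 = 9/2, [vv,v] = G_v/2 = 0
Gamma^u_ij = (G*[ij,u] - F*[ij,v])/(EG - F^2), Gamma^v_ij = (E*[ij,v] - F*[ij,u])/(EG - F^2)
Gamma_uuu = -1383/2701, Gamma_uuv = 2233/2701, Gamma_uvv = 2196/2701, Gamma_vuu = -4047/5402, Gamma_vuv = -3749/2701, Gamma_vvv = -900/2701
d^2u/dtau^2 = -(Gamma_uuu*(-5/4)^2 + 2*Gamma_uuv*(-5/4)*(2) + Gamma_uvv*(2)^2) = 72671/43216
d^2v/dtau^2 = -(Gamma_vuu*(-5/4)^2 + 2*Gamma_vuv*(-5/4)*(2) + Gamma_vvv*(2)^2) = -383465/86432


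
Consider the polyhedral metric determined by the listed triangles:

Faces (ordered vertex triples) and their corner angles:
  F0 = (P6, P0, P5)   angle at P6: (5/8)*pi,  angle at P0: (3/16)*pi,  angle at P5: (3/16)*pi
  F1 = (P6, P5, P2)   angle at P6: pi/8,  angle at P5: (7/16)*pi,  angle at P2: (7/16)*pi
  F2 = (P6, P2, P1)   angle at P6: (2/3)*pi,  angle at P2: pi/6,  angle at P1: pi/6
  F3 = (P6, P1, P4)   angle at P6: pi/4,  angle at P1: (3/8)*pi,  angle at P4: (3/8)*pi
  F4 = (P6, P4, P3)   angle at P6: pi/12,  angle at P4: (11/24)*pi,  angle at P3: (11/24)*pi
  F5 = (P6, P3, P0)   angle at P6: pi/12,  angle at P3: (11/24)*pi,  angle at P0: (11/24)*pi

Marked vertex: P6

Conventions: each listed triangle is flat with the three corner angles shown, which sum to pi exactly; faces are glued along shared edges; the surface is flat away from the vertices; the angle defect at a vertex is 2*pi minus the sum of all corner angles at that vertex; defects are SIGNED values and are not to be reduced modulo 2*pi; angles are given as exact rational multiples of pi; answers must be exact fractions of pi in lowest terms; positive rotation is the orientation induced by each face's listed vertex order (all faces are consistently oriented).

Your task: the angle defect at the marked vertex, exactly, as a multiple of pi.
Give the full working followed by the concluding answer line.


Sum of corner angles at P6: (11/6)*pi
defect = 2*pi - (11/6)*pi

Answer: defect(P6) = pi/6


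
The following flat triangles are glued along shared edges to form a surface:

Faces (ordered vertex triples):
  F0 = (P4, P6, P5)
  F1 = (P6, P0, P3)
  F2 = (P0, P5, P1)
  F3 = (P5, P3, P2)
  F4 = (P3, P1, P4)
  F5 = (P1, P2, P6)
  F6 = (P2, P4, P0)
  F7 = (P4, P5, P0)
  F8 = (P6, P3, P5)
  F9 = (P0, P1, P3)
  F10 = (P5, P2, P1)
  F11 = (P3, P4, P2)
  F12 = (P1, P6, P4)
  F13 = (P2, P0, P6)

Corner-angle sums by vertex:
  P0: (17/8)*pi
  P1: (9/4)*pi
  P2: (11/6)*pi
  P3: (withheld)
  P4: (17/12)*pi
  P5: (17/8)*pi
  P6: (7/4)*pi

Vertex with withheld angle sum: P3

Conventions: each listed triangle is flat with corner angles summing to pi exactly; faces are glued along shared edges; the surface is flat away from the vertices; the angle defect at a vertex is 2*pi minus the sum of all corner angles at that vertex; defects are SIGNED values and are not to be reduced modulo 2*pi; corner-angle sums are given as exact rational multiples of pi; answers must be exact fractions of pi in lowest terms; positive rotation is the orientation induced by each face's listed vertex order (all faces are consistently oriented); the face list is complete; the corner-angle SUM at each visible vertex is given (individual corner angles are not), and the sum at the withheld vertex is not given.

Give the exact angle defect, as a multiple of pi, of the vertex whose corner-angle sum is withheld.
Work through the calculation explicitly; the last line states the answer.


V = 7, E = 21, F = 14; chi = V - E + F = 0
Gauss-Bonnet: total defect = 2*pi*chi = 0; visible defects sum to pi/2

Answer: defect(P3) = -pi/2


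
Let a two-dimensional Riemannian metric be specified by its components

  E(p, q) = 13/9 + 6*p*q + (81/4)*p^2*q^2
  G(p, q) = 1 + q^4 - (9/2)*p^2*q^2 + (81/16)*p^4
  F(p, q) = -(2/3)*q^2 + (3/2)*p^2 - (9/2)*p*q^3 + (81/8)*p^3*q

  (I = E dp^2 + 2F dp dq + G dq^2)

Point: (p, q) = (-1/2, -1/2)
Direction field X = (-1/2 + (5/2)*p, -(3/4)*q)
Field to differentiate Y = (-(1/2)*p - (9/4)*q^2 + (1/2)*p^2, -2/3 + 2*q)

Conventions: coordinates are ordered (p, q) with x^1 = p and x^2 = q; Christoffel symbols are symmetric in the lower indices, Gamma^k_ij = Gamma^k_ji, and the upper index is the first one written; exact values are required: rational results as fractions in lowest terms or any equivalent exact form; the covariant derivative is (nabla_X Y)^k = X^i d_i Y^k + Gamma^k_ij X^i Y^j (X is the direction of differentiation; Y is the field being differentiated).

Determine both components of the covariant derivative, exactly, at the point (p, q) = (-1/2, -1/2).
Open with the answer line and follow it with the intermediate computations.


Answer: (nabla_X Y)^p = -202291/317600, (nabla_X Y)^q = 11847/63520

E = 2425/576, F = 215/384, G = 281/256 at the point
E_p = -129/16, E_q = -129/16, F_p = -303/64, F_q = 209/192, G_p = -45/32, G_q = 5/8
EG - F^2 = 9925/2304;  g^inv = (2304/9925) * [[281/256, -215/384], [-215/384, 2425/576]]
first-kind symbols [ij,l] = (1/2)(d_i g_jl + d_j g_il - d_l g_ij): [pp,p] = E_p/2 = -129/32, [pp,q] = F_p - E_q/2 = -45/64, [pq,p] = E_q/2 = -129/32, [pq,q] = G_p/2 = -45/64, [qq,p] = F_q - G_p/2 = 43/24, [qq,q] = G_q/2 = 5/16
Gamma^p_ij = (G*[ij,p] - F*[ij,q])/(EG - F^2), Gamma^q_ij = (E*[ij,q] - F*[ij,p])/(EG - F^2)
Gamma_ppp = -9288/9925, Gamma_ppq = -9288/9925, Gamma_pqq = 4128/9925, Gamma_qpp = -324/1985, Gamma_qpq = -324/1985, Gamma_qqq = 144/1985
X = (-7/4, 3/8), Y = (-3/16, -5/3) at the point


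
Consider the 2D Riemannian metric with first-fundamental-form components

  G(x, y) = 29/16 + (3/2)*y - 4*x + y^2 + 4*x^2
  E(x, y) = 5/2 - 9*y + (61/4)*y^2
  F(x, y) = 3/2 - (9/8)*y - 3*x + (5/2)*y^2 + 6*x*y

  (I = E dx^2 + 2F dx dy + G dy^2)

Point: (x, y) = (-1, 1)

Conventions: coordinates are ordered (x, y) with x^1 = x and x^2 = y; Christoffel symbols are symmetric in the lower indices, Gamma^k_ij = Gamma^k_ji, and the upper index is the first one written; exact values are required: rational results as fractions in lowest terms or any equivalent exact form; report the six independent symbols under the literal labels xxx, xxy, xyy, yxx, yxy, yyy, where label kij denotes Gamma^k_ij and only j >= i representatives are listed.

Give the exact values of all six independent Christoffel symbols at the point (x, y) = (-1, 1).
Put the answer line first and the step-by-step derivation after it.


Answer: Gamma_xxx = -31/3447, Gamma_xxy = 8423/6894, Gamma_xyy = 2045/4596, Gamma_yxx = -2170/3447, Gamma_yxy = -1637/3447, Gamma_yyy = 337/2298

E = 35/4, F = -1/8, G = 197/16 at the point
E_x = 0, E_y = 43/2, F_x = 3, F_y = -17/8, G_x = -12, G_y = 7/2
EG - F^2 = 3447/32;  g^inv = (32/3447) * [[197/16, 1/8], [1/8, 35/4]]
first-kind symbols [ij,l] = (1/2)(d_i g_jl + d_j g_il - d_l g_ij): [xx,x] = E_x/2 = 0, [xx,y] = F_x - E_y/2 = -31/4, [xy,x] = E_y/2 = 43/4, [xy,y] = G_x/2 = -6, [yy,x] = F_y - G_x/2 = 31/8, [yy,y] = G_y/2 = 7/4
Gamma^x_ij = (G*[ij,x] - F*[ij,y])/(EG - F^2), Gamma^y_ij = (E*[ij,y] - F*[ij,x])/(EG - F^2)
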